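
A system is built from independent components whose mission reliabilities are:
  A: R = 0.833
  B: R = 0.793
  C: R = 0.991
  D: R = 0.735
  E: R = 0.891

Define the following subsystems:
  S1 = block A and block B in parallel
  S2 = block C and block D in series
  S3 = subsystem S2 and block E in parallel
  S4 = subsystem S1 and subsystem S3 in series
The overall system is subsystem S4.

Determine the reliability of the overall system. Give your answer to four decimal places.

0.9368

Parallel (A and B): 1 − (1 − 0.833000)(1 − 0.793000) = 0.965431
Series (C and D): 0.991000 × 0.735000 = 0.728385
Parallel ([0.728385] and E): 1 − (1 − 0.728385)(1 − 0.891000) = 0.970394
Series ([0.965431] and [0.970394]): 0.965431 × 0.970394 = 0.9368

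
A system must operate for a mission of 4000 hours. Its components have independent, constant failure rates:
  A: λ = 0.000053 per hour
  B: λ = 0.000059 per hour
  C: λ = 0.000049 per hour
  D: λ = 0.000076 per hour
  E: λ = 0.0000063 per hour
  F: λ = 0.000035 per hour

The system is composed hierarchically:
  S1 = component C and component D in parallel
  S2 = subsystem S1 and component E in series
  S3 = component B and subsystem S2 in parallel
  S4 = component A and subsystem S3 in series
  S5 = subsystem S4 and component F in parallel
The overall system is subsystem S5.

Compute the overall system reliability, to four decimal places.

R(A) = exp(−0.000053 × 4000) = 0.808965
R(B) = exp(−0.000059 × 4000) = 0.789781
R(C) = exp(−0.000049 × 4000) = 0.822012
R(D) = exp(−0.000076 × 4000) = 0.737861
R(E) = exp(−0.0000063 × 4000) = 0.975115
R(F) = exp(−0.000035 × 4000) = 0.869358
Parallel (C and D): 1 − (1 − 0.822012)(1 − 0.737861) = 0.953342
Series ([0.953342] and E): 0.953342 × 0.975115 = 0.929618
Parallel (B and [0.929618]): 1 − (1 − 0.789781)(1 − 0.929618) = 0.985204
Series (A and [0.985204]): 0.808965 × 0.985204 = 0.796996
Parallel ([0.796996] and F): 1 − (1 − 0.796996)(1 − 0.869358) = 0.9735

0.9735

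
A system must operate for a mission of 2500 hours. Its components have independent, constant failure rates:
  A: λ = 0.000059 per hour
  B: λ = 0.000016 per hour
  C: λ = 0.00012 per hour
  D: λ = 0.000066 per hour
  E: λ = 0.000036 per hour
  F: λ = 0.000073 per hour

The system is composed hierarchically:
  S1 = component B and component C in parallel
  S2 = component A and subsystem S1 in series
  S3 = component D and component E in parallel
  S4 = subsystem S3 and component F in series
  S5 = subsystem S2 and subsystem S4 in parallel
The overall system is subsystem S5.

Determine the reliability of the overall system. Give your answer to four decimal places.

R(A) = exp(−0.000059 × 2500) = 0.862862
R(B) = exp(−0.000016 × 2500) = 0.960789
R(C) = exp(−0.00012 × 2500) = 0.740818
R(D) = exp(−0.000066 × 2500) = 0.847894
R(E) = exp(−0.000036 × 2500) = 0.913931
R(F) = exp(−0.000073 × 2500) = 0.833185
Parallel (B and C): 1 − (1 − 0.960789)(1 − 0.740818) = 0.989837
Series (A and [0.989837]): 0.862862 × 0.989837 = 0.854093
Parallel (D and E): 1 − (1 − 0.847894)(1 − 0.913931) = 0.986908
Series ([0.986908] and F): 0.986908 × 0.833185 = 0.822277
Parallel ([0.854093] and [0.822277]): 1 − (1 − 0.854093)(1 − 0.822277) = 0.9741

0.9741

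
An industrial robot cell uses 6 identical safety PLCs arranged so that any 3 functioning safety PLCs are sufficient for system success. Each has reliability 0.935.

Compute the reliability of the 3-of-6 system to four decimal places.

0.9998

R = Σ_{i=3}^{6} C(6,i) p^i (1−p)^{6−i} with p = 0.935
C(6,3)·0.935^3·0.065^3 = 0.004490
C(6,4)·0.935^4·0.065^2 = 0.048436
C(6,5)·0.935^5·0.065^1 = 0.278691
C(6,6)·0.935^6·0.065^0 = 0.668143
Sum = 0.9998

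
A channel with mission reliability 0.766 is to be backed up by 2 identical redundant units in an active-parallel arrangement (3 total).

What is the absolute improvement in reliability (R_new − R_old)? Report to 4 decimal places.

R_before = 0.766
R_after = 1 − (1 − 0.766)^3 = 0.9872
ΔR = 0.9872 − 0.766 = 0.2212

0.2212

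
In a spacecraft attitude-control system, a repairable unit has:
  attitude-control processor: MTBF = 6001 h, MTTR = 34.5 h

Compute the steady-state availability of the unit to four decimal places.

0.9943

A(attitude-control processor) = MTBF/(MTBF+MTTR) = 6001/(6001+34.5) = 0.9943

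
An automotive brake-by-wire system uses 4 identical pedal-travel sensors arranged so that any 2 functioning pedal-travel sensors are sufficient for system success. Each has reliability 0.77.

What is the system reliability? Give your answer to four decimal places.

0.9597

R = Σ_{i=2}^{4} C(4,i) p^i (1−p)^{4−i} with p = 0.77
C(4,2)·0.77^2·0.23^2 = 0.188186
C(4,3)·0.77^3·0.23^1 = 0.420010
C(4,4)·0.77^4·0.23^0 = 0.351530
Sum = 0.9597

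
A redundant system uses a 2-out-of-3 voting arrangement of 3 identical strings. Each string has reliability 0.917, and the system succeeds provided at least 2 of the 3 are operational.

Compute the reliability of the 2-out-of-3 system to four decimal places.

R = Σ_{i=2}^{3} C(3,i) p^i (1−p)^{3−i} with p = 0.917
C(3,2)·0.917^2·0.083^1 = 0.209381
C(3,3)·0.917^3·0.083^0 = 0.771095
Sum = 0.9805

0.9805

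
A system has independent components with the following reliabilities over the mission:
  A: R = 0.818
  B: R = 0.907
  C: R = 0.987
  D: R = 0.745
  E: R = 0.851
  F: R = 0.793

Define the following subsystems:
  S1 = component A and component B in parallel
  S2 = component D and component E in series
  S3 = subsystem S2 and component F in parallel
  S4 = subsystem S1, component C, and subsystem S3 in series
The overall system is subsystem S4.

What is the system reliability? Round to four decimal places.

0.8968

Parallel (A and B): 1 − (1 − 0.818000)(1 − 0.907000) = 0.983074
Series (D and E): 0.745000 × 0.851000 = 0.633995
Parallel ([0.633995] and F): 1 − (1 − 0.633995)(1 − 0.793000) = 0.924237
Series ([0.983074], C, and [0.924237]): 0.983074 × 0.987000 × 0.924237 = 0.8968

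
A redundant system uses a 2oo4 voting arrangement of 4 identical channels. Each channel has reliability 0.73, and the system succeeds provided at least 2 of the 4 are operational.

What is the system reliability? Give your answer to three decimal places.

R = Σ_{i=2}^{4} C(4,i) p^i (1−p)^{4−i} with p = 0.73
C(4,2)·0.73^2·0.27^2 = 0.23309
C(4,3)·0.73^3·0.27^1 = 0.42014
C(4,4)·0.73^4·0.27^0 = 0.28398
Sum = 0.937

0.937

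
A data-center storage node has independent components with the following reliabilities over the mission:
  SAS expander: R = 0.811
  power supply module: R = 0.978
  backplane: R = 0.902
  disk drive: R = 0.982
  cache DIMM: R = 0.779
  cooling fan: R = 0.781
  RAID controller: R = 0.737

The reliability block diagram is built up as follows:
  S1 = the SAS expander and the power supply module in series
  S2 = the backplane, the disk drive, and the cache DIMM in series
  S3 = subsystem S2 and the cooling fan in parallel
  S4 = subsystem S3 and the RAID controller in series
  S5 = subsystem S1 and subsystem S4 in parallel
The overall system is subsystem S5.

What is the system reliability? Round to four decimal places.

Series (SAS expander and power supply module): 0.811000 × 0.978000 = 0.793158
Series (backplane, disk drive, and cache DIMM): 0.902000 × 0.982000 × 0.779000 = 0.690010
Parallel ([0.690010] and cooling fan): 1 − (1 − 0.690010)(1 − 0.781000) = 0.932112
Series ([0.932112] and RAID controller): 0.932112 × 0.737000 = 0.686967
Parallel ([0.793158] and [0.686967]): 1 − (1 − 0.793158)(1 − 0.686967) = 0.9353

0.9353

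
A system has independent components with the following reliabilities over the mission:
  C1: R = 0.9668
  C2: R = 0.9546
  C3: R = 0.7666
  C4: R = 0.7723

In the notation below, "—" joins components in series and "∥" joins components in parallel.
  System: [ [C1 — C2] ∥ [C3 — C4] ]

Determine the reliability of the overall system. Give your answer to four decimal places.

Series (C1 and C2): 0.966800 × 0.954600 = 0.922907
Series (C3 and C4): 0.766600 × 0.772300 = 0.592045
Parallel ([0.922907] and [0.592045]): 1 − (1 − 0.922907)(1 − 0.592045) = 0.9685

0.9685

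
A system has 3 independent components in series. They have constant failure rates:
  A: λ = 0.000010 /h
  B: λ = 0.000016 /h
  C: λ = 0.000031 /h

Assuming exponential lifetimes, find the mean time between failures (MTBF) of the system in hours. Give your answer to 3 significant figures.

17500

Series of exponential components: λ_sys = Σ λ_i
λ_sys = 0.000010 + 0.000016 + 0.000031 = 5.7000e-05 /h
MTBF = 1 / λ_sys = 17500 h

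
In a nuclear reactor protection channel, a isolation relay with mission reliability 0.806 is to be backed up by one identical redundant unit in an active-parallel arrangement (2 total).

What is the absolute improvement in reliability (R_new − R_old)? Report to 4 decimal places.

0.1564

R_before = 0.806
R_after = 1 − (1 − 0.806)^2 = 0.9624
ΔR = 0.9624 − 0.806 = 0.1564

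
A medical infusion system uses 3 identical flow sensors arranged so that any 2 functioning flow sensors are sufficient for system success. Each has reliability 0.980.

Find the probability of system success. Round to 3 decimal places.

0.999

R = Σ_{i=2}^{3} C(3,i) p^i (1−p)^{3−i} with p = 0.980
C(3,2)·0.980^2·0.020^1 = 0.05762
C(3,3)·0.980^3·0.020^0 = 0.94119
Sum = 0.999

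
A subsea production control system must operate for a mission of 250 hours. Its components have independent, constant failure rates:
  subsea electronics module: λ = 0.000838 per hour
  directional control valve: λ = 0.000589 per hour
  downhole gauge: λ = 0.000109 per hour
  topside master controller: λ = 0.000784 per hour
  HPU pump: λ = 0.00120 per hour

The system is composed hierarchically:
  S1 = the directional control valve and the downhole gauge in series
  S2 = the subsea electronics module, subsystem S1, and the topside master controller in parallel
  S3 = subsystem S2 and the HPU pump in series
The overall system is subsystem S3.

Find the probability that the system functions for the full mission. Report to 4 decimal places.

R(subsea electronics module) = exp(−0.000838 × 250) = 0.810990
R(directional control valve) = exp(−0.000589 × 250) = 0.863078
R(downhole gauge) = exp(−0.000109 × 250) = 0.973118
R(topside master controller) = exp(−0.000784 × 250) = 0.822012
R(HPU pump) = exp(−0.00120 × 250) = 0.740818
Series (directional control valve and downhole gauge): 0.863078 × 0.973118 = 0.839877
Parallel (subsea electronics module, [0.839877], and topside master controller): 1 − (1 − 0.810990)(1 − 0.839877)(1 − 0.822012) = 0.994613
Series ([0.994613] and HPU pump): 0.994613 × 0.740818 = 0.7368

0.7368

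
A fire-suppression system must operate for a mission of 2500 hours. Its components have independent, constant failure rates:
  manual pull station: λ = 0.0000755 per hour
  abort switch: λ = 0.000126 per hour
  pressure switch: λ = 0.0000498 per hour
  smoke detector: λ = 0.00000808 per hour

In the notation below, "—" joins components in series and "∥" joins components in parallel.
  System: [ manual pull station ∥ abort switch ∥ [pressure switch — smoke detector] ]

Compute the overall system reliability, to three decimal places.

0.994

R(manual pull station) = exp(−0.0000755 × 2500) = 0.82799
R(abort switch) = exp(−0.000126 × 2500) = 0.72979
R(pressure switch) = exp(−0.0000498 × 2500) = 0.88294
R(smoke detector) = exp(−0.00000808 × 2500) = 0.98000
Series (pressure switch and smoke detector): 0.88294 × 0.98000 = 0.86528
Parallel (manual pull station, abort switch, and [0.86528]): 1 − (1 − 0.82799)(1 − 0.72979)(1 − 0.86528) = 0.994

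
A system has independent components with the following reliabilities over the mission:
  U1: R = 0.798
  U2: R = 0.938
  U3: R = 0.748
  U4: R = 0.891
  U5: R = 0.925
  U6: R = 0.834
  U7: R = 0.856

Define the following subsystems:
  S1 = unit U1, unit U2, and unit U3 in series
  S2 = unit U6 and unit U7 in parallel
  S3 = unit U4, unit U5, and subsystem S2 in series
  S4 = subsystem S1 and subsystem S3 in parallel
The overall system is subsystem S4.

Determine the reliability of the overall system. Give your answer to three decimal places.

0.914

Series (U1, U2, and U3): 0.79800 × 0.93800 × 0.74800 = 0.55990
Parallel (U6 and U7): 1 − (1 − 0.83400)(1 − 0.85600) = 0.97610
Series (U4, U5, and [0.97610]): 0.89100 × 0.92500 × 0.97610 = 0.80448
Parallel ([0.55990] and [0.80448]): 1 − (1 − 0.55990)(1 − 0.80448) = 0.914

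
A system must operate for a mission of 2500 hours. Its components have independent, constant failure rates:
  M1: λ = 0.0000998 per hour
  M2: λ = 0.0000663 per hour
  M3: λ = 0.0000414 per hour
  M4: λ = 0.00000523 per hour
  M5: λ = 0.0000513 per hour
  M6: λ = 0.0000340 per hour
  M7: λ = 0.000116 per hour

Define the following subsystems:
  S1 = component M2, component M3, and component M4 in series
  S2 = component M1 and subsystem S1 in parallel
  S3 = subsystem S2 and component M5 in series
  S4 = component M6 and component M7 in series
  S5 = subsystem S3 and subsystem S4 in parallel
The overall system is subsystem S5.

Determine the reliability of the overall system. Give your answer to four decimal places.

0.9474

R(M1) = exp(−0.0000998 × 2500) = 0.779190
R(M2) = exp(−0.0000663 × 2500) = 0.847258
R(M3) = exp(−0.0000414 × 2500) = 0.901676
R(M4) = exp(−0.00000523 × 2500) = 0.987010
R(M5) = exp(−0.0000513 × 2500) = 0.879633
R(M6) = exp(−0.0000340 × 2500) = 0.918512
R(M7) = exp(−0.000116 × 2500) = 0.748264
Series (M2, M3, and M4): 0.847258 × 0.901676 × 0.987010 = 0.754028
Parallel (M1 and [0.754028]): 1 − (1 − 0.779190)(1 − 0.754028) = 0.945687
Series ([0.945687] and M5): 0.945687 × 0.879633 = 0.831857
Series (M6 and M7): 0.918512 × 0.748264 = 0.687289
Parallel ([0.831857] and [0.687289]): 1 − (1 − 0.831857)(1 − 0.687289) = 0.9474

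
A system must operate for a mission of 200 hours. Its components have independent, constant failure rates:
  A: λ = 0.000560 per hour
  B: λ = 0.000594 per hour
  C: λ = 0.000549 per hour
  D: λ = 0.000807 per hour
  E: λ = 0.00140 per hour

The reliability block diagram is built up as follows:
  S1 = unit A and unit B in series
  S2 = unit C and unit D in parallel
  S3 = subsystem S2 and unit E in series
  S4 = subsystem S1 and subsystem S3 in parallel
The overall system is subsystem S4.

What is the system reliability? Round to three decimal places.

0.947

R(A) = exp(−0.000560 × 200) = 0.89404
R(B) = exp(−0.000594 × 200) = 0.88799
R(C) = exp(−0.000549 × 200) = 0.89601
R(D) = exp(−0.000807 × 200) = 0.85095
R(E) = exp(−0.00140 × 200) = 0.75578
Series (A and B): 0.89404 × 0.88799 = 0.79390
Parallel (C and D): 1 − (1 − 0.89601)(1 − 0.85095) = 0.98450
Series ([0.98450] and E): 0.98450 × 0.75578 = 0.74407
Parallel ([0.79390] and [0.74407]): 1 − (1 − 0.79390)(1 − 0.74407) = 0.947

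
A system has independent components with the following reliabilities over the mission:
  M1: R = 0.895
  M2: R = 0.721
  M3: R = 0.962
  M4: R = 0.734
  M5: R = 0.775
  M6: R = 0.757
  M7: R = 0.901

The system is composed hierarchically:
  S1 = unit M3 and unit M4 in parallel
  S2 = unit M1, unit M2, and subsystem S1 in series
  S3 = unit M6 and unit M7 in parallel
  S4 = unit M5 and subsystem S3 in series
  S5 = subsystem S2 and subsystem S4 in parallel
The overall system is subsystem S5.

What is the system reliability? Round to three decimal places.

0.912

Parallel (M3 and M4): 1 − (1 − 0.96200)(1 − 0.73400) = 0.98989
Series (M1, M2, and [0.98989]): 0.89500 × 0.72100 × 0.98989 = 0.63877
Parallel (M6 and M7): 1 − (1 − 0.75700)(1 − 0.90100) = 0.97594
Series (M5 and [0.97594]): 0.77500 × 0.97594 = 0.75635
Parallel ([0.63877] and [0.75635]): 1 − (1 − 0.63877)(1 − 0.75635) = 0.912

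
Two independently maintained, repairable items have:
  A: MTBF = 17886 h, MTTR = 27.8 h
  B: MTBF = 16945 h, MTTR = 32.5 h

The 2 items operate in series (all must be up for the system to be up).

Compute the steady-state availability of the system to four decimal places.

0.9965

A(A) = MTBF/(MTBF+MTTR) = 17886/(17886+27.8) = 0.998448
A(B) = MTBF/(MTBF+MTTR) = 16945/(16945+32.5) = 0.998086
Series availability: 0.998448 × 0.998086 = 0.9965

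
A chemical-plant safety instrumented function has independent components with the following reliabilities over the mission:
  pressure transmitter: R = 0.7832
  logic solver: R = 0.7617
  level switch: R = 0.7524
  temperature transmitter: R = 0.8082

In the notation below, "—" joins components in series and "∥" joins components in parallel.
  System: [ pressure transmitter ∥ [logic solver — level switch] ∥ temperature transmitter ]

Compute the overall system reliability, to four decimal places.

Series (logic solver and level switch): 0.761700 × 0.752400 = 0.573103
Parallel (pressure transmitter, [0.573103], and temperature transmitter): 1 − (1 − 0.783200)(1 − 0.573103)(1 − 0.808200) = 0.9822

0.9822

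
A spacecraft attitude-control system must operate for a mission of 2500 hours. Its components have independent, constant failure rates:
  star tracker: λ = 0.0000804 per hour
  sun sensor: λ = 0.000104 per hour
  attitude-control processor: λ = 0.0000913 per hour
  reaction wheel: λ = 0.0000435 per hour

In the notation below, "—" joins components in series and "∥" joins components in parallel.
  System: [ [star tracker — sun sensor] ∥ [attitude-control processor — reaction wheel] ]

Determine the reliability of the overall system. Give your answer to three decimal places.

0.894

R(star tracker) = exp(−0.0000804 × 2500) = 0.81791
R(sun sensor) = exp(−0.000104 × 2500) = 0.77105
R(attitude-control processor) = exp(−0.0000913 × 2500) = 0.79593
R(reaction wheel) = exp(−0.0000435 × 2500) = 0.89695
Series (star tracker and sun sensor): 0.81791 × 0.77105 = 0.63065
Series (attitude-control processor and reaction wheel): 0.79593 × 0.89695 = 0.71391
Parallel ([0.63065] and [0.71391]): 1 − (1 − 0.63065)(1 − 0.71391) = 0.894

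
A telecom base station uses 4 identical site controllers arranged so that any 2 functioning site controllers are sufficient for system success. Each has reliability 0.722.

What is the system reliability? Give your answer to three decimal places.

R = Σ_{i=2}^{4} C(4,i) p^i (1−p)^{4−i} with p = 0.722
C(4,2)·0.722^2·0.278^2 = 0.24172
C(4,3)·0.722^3·0.278^1 = 0.41852
C(4,4)·0.722^4·0.278^0 = 0.27174
Sum = 0.932

0.932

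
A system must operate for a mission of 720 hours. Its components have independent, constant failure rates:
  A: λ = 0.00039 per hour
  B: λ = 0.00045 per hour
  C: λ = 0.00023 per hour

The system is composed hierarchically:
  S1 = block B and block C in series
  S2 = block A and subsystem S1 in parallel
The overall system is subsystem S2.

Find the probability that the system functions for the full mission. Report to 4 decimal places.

0.9052

R(A) = exp(−0.00039 × 720) = 0.755179
R(B) = exp(−0.00045 × 720) = 0.723250
R(C) = exp(−0.00023 × 720) = 0.847385
Series (B and C): 0.723250 × 0.847385 = 0.612871
Parallel (A and [0.612871]): 1 − (1 − 0.755179)(1 − 0.612871) = 0.9052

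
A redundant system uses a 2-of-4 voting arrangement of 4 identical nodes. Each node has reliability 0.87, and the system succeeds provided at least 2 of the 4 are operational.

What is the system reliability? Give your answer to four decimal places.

0.9921

R = Σ_{i=2}^{4} C(4,i) p^i (1−p)^{4−i} with p = 0.87
C(4,2)·0.87^2·0.13^2 = 0.076750
C(4,3)·0.87^3·0.13^1 = 0.342422
C(4,4)·0.87^4·0.13^0 = 0.572898
Sum = 0.9921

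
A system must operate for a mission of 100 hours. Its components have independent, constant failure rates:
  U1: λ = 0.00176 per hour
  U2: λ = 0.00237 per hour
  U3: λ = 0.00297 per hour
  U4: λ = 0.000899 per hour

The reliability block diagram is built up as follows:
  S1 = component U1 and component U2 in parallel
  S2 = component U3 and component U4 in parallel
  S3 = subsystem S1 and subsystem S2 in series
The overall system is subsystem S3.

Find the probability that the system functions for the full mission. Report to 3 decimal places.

0.945

R(U1) = exp(−0.00176 × 100) = 0.83862
R(U2) = exp(−0.00237 × 100) = 0.78899
R(U3) = exp(−0.00297 × 100) = 0.74304
R(U4) = exp(−0.000899 × 100) = 0.91402
Parallel (U1 and U2): 1 − (1 − 0.83862)(1 − 0.78899) = 0.96595
Parallel (U3 and U4): 1 − (1 − 0.74304)(1 − 0.91402) = 0.97791
Series ([0.96595] and [0.97791]): 0.96595 × 0.97791 = 0.945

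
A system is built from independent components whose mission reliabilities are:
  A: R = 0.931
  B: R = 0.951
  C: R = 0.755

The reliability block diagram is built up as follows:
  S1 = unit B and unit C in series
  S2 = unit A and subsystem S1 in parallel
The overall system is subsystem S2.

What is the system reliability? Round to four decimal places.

0.9805

Series (B and C): 0.951000 × 0.755000 = 0.718005
Parallel (A and [0.718005]): 1 − (1 − 0.931000)(1 − 0.718005) = 0.9805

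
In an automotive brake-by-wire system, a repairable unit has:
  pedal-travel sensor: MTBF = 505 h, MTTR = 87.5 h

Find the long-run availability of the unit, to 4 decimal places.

A(pedal-travel sensor) = MTBF/(MTBF+MTTR) = 505/(505+87.5) = 0.8523

0.8523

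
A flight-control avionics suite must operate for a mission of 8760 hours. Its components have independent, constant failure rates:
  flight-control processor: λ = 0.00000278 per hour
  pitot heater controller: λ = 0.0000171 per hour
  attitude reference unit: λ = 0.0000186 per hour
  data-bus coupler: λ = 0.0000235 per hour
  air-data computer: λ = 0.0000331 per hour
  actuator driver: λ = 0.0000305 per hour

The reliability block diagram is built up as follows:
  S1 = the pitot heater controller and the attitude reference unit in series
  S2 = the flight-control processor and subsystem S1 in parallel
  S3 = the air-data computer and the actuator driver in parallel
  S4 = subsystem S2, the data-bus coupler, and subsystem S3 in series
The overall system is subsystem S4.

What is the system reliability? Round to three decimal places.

0.761

R(flight-control processor) = exp(−0.00000278 × 8760) = 0.97594
R(pitot heater controller) = exp(−0.0000171 × 8760) = 0.86088
R(attitude reference unit) = exp(−0.0000186 × 8760) = 0.84965
R(data-bus coupler) = exp(−0.0000235 × 8760) = 0.81395
R(air-data computer) = exp(−0.0000331 × 8760) = 0.74830
R(actuator driver) = exp(−0.0000305 × 8760) = 0.76554
Series (pitot heater controller and attitude reference unit): 0.86088 × 0.84965 = 0.73145
Parallel (flight-control processor and [0.73145]): 1 − (1 − 0.97594)(1 − 0.73145) = 0.99354
Parallel (air-data computer and actuator driver): 1 − (1 − 0.74830)(1 − 0.76554) = 0.94099
Series ([0.99354], data-bus coupler, and [0.94099]): 0.99354 × 0.81395 × 0.94099 = 0.761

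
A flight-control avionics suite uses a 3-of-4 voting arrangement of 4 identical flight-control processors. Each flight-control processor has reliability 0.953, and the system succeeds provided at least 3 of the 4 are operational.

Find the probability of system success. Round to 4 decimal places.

0.9876

R = Σ_{i=3}^{4} C(4,i) p^i (1−p)^{4−i} with p = 0.953
C(4,3)·0.953^3·0.047^1 = 0.162718
C(4,4)·0.953^4·0.047^0 = 0.824844
Sum = 0.9876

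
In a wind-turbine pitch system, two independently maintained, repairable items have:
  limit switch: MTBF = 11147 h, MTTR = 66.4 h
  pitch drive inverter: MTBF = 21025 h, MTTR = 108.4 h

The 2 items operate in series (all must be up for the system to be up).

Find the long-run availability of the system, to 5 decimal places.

0.98898

A(limit switch) = MTBF/(MTBF+MTTR) = 11147/(11147+66.4) = 0.994079
A(pitch drive inverter) = MTBF/(MTBF+MTTR) = 21025/(21025+108.4) = 0.994871
Series availability: 0.994079 × 0.994871 = 0.98898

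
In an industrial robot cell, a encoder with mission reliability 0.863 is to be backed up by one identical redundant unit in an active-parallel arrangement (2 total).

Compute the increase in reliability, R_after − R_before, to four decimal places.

0.1182

R_before = 0.863
R_after = 1 − (1 − 0.863)^2 = 0.9812
ΔR = 0.9812 − 0.863 = 0.1182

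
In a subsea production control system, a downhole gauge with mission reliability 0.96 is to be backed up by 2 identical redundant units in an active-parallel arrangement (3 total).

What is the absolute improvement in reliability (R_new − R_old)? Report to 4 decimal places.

R_before = 0.96
R_after = 1 − (1 − 0.96)^3 = 0.9999
ΔR = 0.9999 − 0.96 = 0.0399

0.0399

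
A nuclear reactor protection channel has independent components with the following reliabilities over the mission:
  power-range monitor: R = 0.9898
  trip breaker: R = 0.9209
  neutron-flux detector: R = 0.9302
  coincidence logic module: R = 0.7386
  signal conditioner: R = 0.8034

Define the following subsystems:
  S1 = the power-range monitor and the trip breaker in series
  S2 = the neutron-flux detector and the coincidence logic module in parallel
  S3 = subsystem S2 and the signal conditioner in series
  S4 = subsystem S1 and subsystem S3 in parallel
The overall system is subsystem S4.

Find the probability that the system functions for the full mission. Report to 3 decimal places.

0.981

Series (power-range monitor and trip breaker): 0.98980 × 0.92090 = 0.91151
Parallel (neutron-flux detector and coincidence logic module): 1 − (1 − 0.93020)(1 − 0.73860) = 0.98175
Series ([0.98175] and signal conditioner): 0.98175 × 0.80340 = 0.78874
Parallel ([0.91151] and [0.78874]): 1 − (1 − 0.91151)(1 − 0.78874) = 0.981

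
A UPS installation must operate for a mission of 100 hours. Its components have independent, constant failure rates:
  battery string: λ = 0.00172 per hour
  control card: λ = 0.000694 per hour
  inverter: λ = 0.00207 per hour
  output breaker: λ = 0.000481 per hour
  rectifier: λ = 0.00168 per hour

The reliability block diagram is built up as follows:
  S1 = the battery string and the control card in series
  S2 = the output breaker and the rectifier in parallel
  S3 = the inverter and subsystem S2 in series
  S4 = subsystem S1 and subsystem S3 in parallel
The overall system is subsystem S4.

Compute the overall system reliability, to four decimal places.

0.9586

R(battery string) = exp(−0.00172 × 100) = 0.841979
R(control card) = exp(−0.000694 × 100) = 0.932953
R(inverter) = exp(−0.00207 × 100) = 0.813020
R(output breaker) = exp(−0.000481 × 100) = 0.953038
R(rectifier) = exp(−0.00168 × 100) = 0.845354
Series (battery string and control card): 0.841979 × 0.932953 = 0.785527
Parallel (output breaker and rectifier): 1 − (1 − 0.953038)(1 − 0.845354) = 0.992738
Series (inverter and [0.992738]): 0.813020 × 0.992738 = 0.807116
Parallel ([0.785527] and [0.807116]): 1 − (1 − 0.785527)(1 − 0.807116) = 0.9586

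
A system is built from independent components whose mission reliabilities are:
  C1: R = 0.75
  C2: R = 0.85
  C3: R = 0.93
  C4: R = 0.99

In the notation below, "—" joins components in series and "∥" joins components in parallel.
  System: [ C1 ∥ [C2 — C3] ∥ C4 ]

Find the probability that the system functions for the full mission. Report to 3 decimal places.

Series (C2 and C3): 0.85000 × 0.93000 = 0.79050
Parallel (C1, [0.79050], and C4): 1 − (1 − 0.75000)(1 − 0.79050)(1 − 0.99000) = 0.999

0.999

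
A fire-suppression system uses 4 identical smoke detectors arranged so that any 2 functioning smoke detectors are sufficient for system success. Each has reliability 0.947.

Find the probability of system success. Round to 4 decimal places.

0.9994

R = Σ_{i=2}^{4} C(4,i) p^i (1−p)^{4−i} with p = 0.947
C(4,2)·0.947^2·0.053^2 = 0.015115
C(4,3)·0.947^3·0.053^1 = 0.180047
C(4,4)·0.947^4·0.053^0 = 0.804266
Sum = 0.9994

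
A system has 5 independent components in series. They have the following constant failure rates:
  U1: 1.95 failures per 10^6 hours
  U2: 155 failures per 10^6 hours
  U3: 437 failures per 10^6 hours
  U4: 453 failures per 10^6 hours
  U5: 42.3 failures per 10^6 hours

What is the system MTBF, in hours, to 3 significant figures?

Series of exponential components: λ_sys = Σ λ_i
λ_sys = 0.00000195 + 0.000155 + 0.000437 + 0.000453 + 0.0000423 = 1.0892e-03 /h
MTBF = 1 / λ_sys = 918 h

918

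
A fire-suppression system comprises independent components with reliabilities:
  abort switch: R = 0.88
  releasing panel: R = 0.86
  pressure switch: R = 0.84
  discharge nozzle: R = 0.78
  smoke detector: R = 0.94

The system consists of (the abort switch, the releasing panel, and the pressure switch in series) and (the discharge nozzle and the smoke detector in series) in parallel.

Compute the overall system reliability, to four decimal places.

Series (abort switch, releasing panel, and pressure switch): 0.880000 × 0.860000 × 0.840000 = 0.635712
Series (discharge nozzle and smoke detector): 0.780000 × 0.940000 = 0.733200
Parallel ([0.635712] and [0.733200]): 1 − (1 − 0.635712)(1 − 0.733200) = 0.9028

0.9028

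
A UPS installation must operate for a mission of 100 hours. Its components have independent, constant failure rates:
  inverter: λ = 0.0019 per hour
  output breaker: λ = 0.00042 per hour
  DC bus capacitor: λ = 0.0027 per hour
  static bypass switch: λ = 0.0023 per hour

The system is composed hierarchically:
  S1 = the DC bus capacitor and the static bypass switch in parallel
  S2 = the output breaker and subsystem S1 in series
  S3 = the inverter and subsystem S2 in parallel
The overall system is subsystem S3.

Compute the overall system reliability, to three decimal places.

0.985

R(inverter) = exp(−0.0019 × 100) = 0.82696
R(output breaker) = exp(−0.00042 × 100) = 0.95887
R(DC bus capacitor) = exp(−0.0027 × 100) = 0.76338
R(static bypass switch) = exp(−0.0023 × 100) = 0.79453
Parallel (DC bus capacitor and static bypass switch): 1 − (1 − 0.76338)(1 − 0.79453) = 0.95138
Series (output breaker and [0.95138]): 0.95887 × 0.95138 = 0.91225
Parallel (inverter and [0.91225]): 1 − (1 − 0.82696)(1 − 0.91225) = 0.985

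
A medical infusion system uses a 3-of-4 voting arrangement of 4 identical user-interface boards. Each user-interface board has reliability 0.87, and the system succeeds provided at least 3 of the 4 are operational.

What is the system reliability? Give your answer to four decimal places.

R = Σ_{i=3}^{4} C(4,i) p^i (1−p)^{4−i} with p = 0.87
C(4,3)·0.87^3·0.13^1 = 0.342422
C(4,4)·0.87^4·0.13^0 = 0.572898
Sum = 0.9153

0.9153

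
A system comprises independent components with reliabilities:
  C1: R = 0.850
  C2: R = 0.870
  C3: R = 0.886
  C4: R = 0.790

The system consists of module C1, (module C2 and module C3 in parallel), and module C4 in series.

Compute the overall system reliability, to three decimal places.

0.662

Parallel (C2 and C3): 1 − (1 − 0.87000)(1 − 0.88600) = 0.98518
Series (C1, [0.98518], and C4): 0.85000 × 0.98518 × 0.79000 = 0.662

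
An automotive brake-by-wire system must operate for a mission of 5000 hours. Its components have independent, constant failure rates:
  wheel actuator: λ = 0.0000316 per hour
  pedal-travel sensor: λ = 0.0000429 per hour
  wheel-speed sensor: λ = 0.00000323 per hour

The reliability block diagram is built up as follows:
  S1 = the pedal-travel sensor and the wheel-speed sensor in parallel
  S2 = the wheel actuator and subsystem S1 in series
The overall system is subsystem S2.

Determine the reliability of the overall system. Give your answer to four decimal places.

R(wheel actuator) = exp(−0.0000316 × 5000) = 0.853850
R(pedal-travel sensor) = exp(−0.0000429 × 5000) = 0.806945
R(wheel-speed sensor) = exp(−0.00000323 × 5000) = 0.983980
Parallel (pedal-travel sensor and wheel-speed sensor): 1 − (1 − 0.806945)(1 − 0.983980) = 0.996907
Series (wheel actuator and [0.996907]): 0.853850 × 0.996907 = 0.8512

0.8512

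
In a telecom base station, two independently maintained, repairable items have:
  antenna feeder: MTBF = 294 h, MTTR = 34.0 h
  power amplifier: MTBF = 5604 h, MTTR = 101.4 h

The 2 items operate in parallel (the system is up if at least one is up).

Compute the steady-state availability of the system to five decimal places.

0.99816

A(antenna feeder) = MTBF/(MTBF+MTTR) = 294/(294+34.0) = 0.896341
A(power amplifier) = MTBF/(MTBF+MTTR) = 5604/(5604+101.4) = 0.982227
Parallel availability: 1 − (1 − 0.896341)(1 − 0.982227) = 0.99816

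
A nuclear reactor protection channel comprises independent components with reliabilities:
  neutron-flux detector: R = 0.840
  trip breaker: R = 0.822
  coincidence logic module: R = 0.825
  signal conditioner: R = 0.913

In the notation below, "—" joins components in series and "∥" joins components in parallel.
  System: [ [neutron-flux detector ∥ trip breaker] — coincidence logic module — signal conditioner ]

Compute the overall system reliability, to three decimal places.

Parallel (neutron-flux detector and trip breaker): 1 − (1 − 0.84000)(1 − 0.82200) = 0.97152
Series ([0.97152], coincidence logic module, and signal conditioner): 0.97152 × 0.82500 × 0.91300 = 0.732

0.732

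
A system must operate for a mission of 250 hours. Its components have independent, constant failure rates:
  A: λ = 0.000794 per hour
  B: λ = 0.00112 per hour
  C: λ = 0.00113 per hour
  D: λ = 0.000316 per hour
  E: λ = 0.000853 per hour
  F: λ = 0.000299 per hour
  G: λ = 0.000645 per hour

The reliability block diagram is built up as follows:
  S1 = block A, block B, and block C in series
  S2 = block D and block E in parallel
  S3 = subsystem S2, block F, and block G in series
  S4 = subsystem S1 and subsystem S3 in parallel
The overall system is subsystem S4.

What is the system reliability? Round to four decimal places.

0.8819

R(A) = exp(−0.000794 × 250) = 0.819960
R(B) = exp(−0.00112 × 250) = 0.755784
R(C) = exp(−0.00113 × 250) = 0.753897
R(D) = exp(−0.000316 × 250) = 0.924040
R(E) = exp(−0.000853 × 250) = 0.807954
R(F) = exp(−0.000299 × 250) = 0.927975
R(G) = exp(−0.000645 × 250) = 0.851079
Series (A, B, and C): 0.819960 × 0.755784 × 0.753897 = 0.467200
Parallel (D and E): 1 − (1 − 0.924040)(1 − 0.807954) = 0.985412
Series ([0.985412], F, and G): 0.985412 × 0.927975 × 0.851079 = 0.778259
Parallel ([0.467200] and [0.778259]): 1 − (1 − 0.467200)(1 − 0.778259) = 0.8819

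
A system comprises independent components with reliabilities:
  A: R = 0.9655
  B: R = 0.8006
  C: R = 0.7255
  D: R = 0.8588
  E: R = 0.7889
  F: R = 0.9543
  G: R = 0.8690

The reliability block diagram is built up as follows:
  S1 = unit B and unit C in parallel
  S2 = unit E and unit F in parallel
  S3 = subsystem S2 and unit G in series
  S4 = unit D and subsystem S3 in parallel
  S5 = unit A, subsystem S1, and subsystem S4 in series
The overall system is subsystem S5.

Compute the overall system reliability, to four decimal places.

0.8947

Parallel (B and C): 1 − (1 − 0.800600)(1 − 0.725500) = 0.945265
Parallel (E and F): 1 − (1 − 0.788900)(1 − 0.954300) = 0.990353
Series ([0.990353] and G): 0.990353 × 0.869000 = 0.860617
Parallel (D and [0.860617]): 1 − (1 − 0.858800)(1 − 0.860617) = 0.980319
Series (A, [0.945265], and [0.980319]): 0.965500 × 0.945265 × 0.980319 = 0.8947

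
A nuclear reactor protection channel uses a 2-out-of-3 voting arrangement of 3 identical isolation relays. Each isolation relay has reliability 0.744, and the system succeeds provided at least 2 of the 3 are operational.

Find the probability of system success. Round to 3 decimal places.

R = Σ_{i=2}^{3} C(3,i) p^i (1−p)^{3−i} with p = 0.744
C(3,2)·0.744^2·0.256^1 = 0.42512
C(3,3)·0.744^3·0.256^0 = 0.41183
Sum = 0.837

0.837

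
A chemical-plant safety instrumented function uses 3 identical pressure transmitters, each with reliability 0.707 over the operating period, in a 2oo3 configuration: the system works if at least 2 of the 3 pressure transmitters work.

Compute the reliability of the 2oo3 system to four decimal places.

0.7928

R = Σ_{i=2}^{3} C(3,i) p^i (1−p)^{3−i} with p = 0.707
C(3,2)·0.707^2·0.293^1 = 0.439367
C(3,3)·0.707^3·0.293^0 = 0.353393
Sum = 0.7928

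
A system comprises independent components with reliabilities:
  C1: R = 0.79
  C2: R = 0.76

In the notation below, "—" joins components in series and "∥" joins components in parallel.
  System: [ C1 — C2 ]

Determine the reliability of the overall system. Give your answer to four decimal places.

0.6004

Series (C1 and C2): 0.790000 × 0.760000 = 0.6004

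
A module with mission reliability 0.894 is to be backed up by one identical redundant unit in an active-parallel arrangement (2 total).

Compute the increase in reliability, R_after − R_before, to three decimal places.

R_before = 0.894
R_after = 1 − (1 − 0.894)^2 = 0.989
ΔR = 0.989 − 0.894 = 0.095

0.095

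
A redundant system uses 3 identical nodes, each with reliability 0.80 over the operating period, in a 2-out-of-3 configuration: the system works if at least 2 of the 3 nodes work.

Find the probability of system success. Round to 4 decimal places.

R = Σ_{i=2}^{3} C(3,i) p^i (1−p)^{3−i} with p = 0.80
C(3,2)·0.80^2·0.20^1 = 0.384000
C(3,3)·0.80^3·0.20^0 = 0.512000
Sum = 0.8960

0.8960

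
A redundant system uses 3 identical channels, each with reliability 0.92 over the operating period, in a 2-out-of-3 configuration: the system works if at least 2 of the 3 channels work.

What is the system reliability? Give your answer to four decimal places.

R = Σ_{i=2}^{3} C(3,i) p^i (1−p)^{3−i} with p = 0.92
C(3,2)·0.92^2·0.08^1 = 0.203136
C(3,3)·0.92^3·0.08^0 = 0.778688
Sum = 0.9818

0.9818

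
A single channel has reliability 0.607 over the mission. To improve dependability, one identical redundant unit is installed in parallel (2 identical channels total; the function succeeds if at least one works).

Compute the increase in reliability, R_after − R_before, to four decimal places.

R_before = 0.607
R_after = 1 − (1 − 0.607)^2 = 0.8456
ΔR = 0.8456 − 0.607 = 0.2386

0.2386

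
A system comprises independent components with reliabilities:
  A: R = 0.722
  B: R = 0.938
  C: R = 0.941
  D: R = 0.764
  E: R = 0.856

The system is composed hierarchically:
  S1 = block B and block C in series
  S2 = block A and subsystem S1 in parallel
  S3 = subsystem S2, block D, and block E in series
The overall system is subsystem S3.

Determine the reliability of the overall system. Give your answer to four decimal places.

Series (B and C): 0.938000 × 0.941000 = 0.882658
Parallel (A and [0.882658]): 1 − (1 − 0.722000)(1 − 0.882658) = 0.967379
Series ([0.967379], D, and E): 0.967379 × 0.764000 × 0.856000 = 0.6327

0.6327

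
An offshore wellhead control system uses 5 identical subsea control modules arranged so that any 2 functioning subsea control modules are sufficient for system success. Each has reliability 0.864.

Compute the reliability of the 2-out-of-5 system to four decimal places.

R = Σ_{i=2}^{5} C(5,i) p^i (1−p)^{5−i} with p = 0.864
C(5,2)·0.864^2·0.136^3 = 0.018778
C(5,3)·0.864^3·0.136^2 = 0.119294
C(5,4)·0.864^4·0.136^1 = 0.378934
C(5,5)·0.864^5·0.136^0 = 0.481469
Sum = 0.9985

0.9985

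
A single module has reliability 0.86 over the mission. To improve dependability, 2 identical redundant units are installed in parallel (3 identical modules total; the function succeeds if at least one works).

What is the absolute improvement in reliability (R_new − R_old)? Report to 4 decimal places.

0.1373

R_before = 0.86
R_after = 1 − (1 − 0.86)^3 = 0.9973
ΔR = 0.9973 − 0.86 = 0.1373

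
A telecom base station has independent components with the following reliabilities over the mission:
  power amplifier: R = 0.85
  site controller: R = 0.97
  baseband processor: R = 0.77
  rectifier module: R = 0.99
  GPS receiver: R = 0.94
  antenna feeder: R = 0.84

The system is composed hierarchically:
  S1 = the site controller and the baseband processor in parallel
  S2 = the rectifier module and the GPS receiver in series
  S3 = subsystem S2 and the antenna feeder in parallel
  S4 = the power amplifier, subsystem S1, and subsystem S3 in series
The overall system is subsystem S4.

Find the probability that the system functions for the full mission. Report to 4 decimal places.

0.8348

Parallel (site controller and baseband processor): 1 − (1 − 0.970000)(1 − 0.770000) = 0.993100
Series (rectifier module and GPS receiver): 0.990000 × 0.940000 = 0.930600
Parallel ([0.930600] and antenna feeder): 1 − (1 − 0.930600)(1 − 0.840000) = 0.988896
Series (power amplifier, [0.993100], and [0.988896]): 0.850000 × 0.993100 × 0.988896 = 0.8348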